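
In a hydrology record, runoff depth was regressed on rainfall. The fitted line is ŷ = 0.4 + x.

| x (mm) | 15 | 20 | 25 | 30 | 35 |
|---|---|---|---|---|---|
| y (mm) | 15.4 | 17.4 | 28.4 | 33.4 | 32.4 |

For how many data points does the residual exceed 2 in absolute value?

x=15: ŷ = 0.4 + 15 = 15.4; e = 15.4 − 15.4 = 0
x=20: ŷ = 0.4 + 20 = 20.4; e = 17.4 − 20.4 = -3
x=25: ŷ = 0.4 + 25 = 25.4; e = 28.4 − 25.4 = 3
x=30: ŷ = 0.4 + 30 = 30.4; e = 33.4 − 30.4 = 3
x=35: ŷ = 0.4 + 35 = 35.4; e = 32.4 − 35.4 = -3
|e| > 2: x=20 (|e|=3), x=25 (|e|=3), x=30 (|e|=3), x=35 (|e|=3) → 4

4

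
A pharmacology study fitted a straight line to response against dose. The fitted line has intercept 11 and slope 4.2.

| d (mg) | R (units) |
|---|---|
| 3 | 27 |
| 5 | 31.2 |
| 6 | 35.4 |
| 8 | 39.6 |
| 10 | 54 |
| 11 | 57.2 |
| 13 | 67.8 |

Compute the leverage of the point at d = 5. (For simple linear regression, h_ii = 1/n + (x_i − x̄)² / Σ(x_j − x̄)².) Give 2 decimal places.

d̄ = (3 + 5 + 6 + 8 + 10 + 11 + 13)/7 = 8
Σ(d − d̄)² = 25 + 9 + 4 + 0 + 4 + 9 + 25 = 76
h = 1/7 + (-3)²/76 = 0.142857 + 0.118421 = 0.26

h = 0.26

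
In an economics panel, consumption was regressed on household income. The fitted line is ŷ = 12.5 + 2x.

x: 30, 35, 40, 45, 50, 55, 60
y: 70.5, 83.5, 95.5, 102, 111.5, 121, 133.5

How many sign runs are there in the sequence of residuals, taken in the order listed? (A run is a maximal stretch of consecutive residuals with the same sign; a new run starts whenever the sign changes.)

4 runs

x=30: ŷ = 12.5 + 2·30 = 72.5; e = 70.5 − 72.5 = -2
x=35: ŷ = 12.5 + 2·35 = 82.5; e = 83.5 − 82.5 = 1
x=40: ŷ = 12.5 + 2·40 = 92.5; e = 95.5 − 92.5 = 3
x=45: ŷ = 12.5 + 2·45 = 102.5; e = 102 − 102.5 = -0.5
x=50: ŷ = 12.5 + 2·50 = 112.5; e = 111.5 − 112.5 = -1
x=55: ŷ = 12.5 + 2·55 = 122.5; e = 121 − 122.5 = -1.5
x=60: ŷ = 12.5 + 2·60 = 132.5; e = 133.5 − 132.5 = 1
Signs: − + + − − − +
Runs: −×1, +×2, −×3, +×1 → 4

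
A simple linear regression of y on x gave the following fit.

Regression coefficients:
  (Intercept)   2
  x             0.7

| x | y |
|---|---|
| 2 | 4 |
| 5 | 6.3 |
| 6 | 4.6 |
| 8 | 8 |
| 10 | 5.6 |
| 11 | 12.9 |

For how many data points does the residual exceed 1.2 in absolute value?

x=2: ŷ = 2 + 0.7·2 = 3.4; r = 4 − 3.4 = 0.6
x=5: ŷ = 2 + 0.7·5 = 5.5; r = 6.3 − 5.5 = 0.8
x=6: ŷ = 2 + 0.7·6 = 6.2; r = 4.6 − 6.2 = -1.6
x=8: ŷ = 2 + 0.7·8 = 7.6; r = 8 − 7.6 = 0.4
x=10: ŷ = 2 + 0.7·10 = 9; r = 5.6 − 9 = -3.4
x=11: ŷ = 2 + 0.7·11 = 9.7; r = 12.9 − 9.7 = 3.2
|r| > 1.2: x=6 (|r|=1.6), x=10 (|r|=3.4), x=11 (|r|=3.2) → 3

3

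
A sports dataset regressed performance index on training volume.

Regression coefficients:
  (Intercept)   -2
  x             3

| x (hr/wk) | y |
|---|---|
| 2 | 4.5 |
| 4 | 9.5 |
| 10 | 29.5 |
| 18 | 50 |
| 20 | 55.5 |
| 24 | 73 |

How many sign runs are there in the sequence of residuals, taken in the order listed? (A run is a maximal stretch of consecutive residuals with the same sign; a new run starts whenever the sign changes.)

x=2: ŷ = -2 + 3·2 = 4; r = 4.5 − 4 = 0.5
x=4: ŷ = -2 + 3·4 = 10; r = 9.5 − 10 = -0.5
x=10: ŷ = -2 + 3·10 = 28; r = 29.5 − 28 = 1.5
x=18: ŷ = -2 + 3·18 = 52; r = 50 − 52 = -2
x=20: ŷ = -2 + 3·20 = 58; r = 55.5 − 58 = -2.5
x=24: ŷ = -2 + 3·24 = 70; r = 73 − 70 = 3
Signs: + − + − − +
Runs: +×1, −×1, +×1, −×2, +×1 → 5

5 runs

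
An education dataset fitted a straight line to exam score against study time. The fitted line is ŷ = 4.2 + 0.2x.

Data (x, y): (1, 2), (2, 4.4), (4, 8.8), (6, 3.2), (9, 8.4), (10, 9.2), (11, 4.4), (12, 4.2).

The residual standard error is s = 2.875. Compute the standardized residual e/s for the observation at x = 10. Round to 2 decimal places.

1.04

ŷ = 4.2 + 0.2·10 = 6.2
e = 9.2 − 6.2 = 3
e/s = 3 / 2.875 = 1.04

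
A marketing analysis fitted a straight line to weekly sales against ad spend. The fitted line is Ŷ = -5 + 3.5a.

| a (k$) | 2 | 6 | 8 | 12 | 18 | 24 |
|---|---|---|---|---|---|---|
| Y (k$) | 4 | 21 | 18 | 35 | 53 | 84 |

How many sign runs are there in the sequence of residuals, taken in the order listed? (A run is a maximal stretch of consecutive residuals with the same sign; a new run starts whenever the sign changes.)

3 runs

a=2: Ŷ = -5 + 3.5·2 = 2; e = 4 − 2 = 2
a=6: Ŷ = -5 + 3.5·6 = 16; e = 21 − 16 = 5
a=8: Ŷ = -5 + 3.5·8 = 23; e = 18 − 23 = -5
a=12: Ŷ = -5 + 3.5·12 = 37; e = 35 − 37 = -2
a=18: Ŷ = -5 + 3.5·18 = 58; e = 53 − 58 = -5
a=24: Ŷ = -5 + 3.5·24 = 79; e = 84 − 79 = 5
Signs: + + − − − +
Runs: +×2, −×3, +×1 → 3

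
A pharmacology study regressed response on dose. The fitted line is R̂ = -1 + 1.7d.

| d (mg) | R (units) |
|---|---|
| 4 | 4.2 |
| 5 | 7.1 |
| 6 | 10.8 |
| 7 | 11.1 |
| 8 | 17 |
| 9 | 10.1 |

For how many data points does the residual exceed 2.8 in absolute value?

d=4: R̂ = -1 + 1.7·4 = 5.8; e = 4.2 − 5.8 = -1.6
d=5: R̂ = -1 + 1.7·5 = 7.5; e = 7.1 − 7.5 = -0.4
d=6: R̂ = -1 + 1.7·6 = 9.2; e = 10.8 − 9.2 = 1.6
d=7: R̂ = -1 + 1.7·7 = 10.9; e = 11.1 − 10.9 = 0.2
d=8: R̂ = -1 + 1.7·8 = 12.6; e = 17 − 12.6 = 4.4
d=9: R̂ = -1 + 1.7·9 = 14.3; e = 10.1 − 14.3 = -4.2
|e| > 2.8: d=8 (|e|=4.4), d=9 (|e|=4.2) → 2

2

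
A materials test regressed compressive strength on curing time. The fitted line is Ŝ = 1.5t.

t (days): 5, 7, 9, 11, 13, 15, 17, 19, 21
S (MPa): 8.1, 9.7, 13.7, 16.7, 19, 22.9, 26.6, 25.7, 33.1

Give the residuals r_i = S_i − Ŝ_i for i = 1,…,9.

0.6, -0.8, 0.2, 0.2, -0.5, 0.4, 1.1, -2.8, 1.6

t=5: Ŝ = 1.5·5 = 7.5; r = 8.1 − 7.5 = 0.6
t=7: Ŝ = 1.5·7 = 10.5; r = 9.7 − 10.5 = -0.8
t=9: Ŝ = 1.5·9 = 13.5; r = 13.7 − 13.5 = 0.2
t=11: Ŝ = 1.5·11 = 16.5; r = 16.7 − 16.5 = 0.2
t=13: Ŝ = 1.5·13 = 19.5; r = 19 − 19.5 = -0.5
t=15: Ŝ = 1.5·15 = 22.5; r = 22.9 − 22.5 = 0.4
t=17: Ŝ = 1.5·17 = 25.5; r = 26.6 − 25.5 = 1.1
t=19: Ŝ = 1.5·19 = 28.5; r = 25.7 − 28.5 = -2.8
t=21: Ŝ = 1.5·21 = 31.5; r = 33.1 − 31.5 = 1.6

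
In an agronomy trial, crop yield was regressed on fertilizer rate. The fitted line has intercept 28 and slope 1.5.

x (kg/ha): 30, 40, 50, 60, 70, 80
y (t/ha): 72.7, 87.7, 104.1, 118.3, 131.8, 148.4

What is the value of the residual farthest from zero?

r = -1.2

x=30: ŷ = 28 + 1.5·30 = 73; r = 72.7 − 73 = -0.3
x=40: ŷ = 28 + 1.5·40 = 88; r = 87.7 − 88 = -0.3
x=50: ŷ = 28 + 1.5·50 = 103; r = 104.1 − 103 = 1.1
x=60: ŷ = 28 + 1.5·60 = 118; r = 118.3 − 118 = 0.3
x=70: ŷ = 28 + 1.5·70 = 133; r = 131.8 − 133 = -1.2
x=80: ŷ = 28 + 1.5·80 = 148; r = 148.4 − 148 = 0.4
Largest |r| is 1.2 at x = 70, residual -1.2.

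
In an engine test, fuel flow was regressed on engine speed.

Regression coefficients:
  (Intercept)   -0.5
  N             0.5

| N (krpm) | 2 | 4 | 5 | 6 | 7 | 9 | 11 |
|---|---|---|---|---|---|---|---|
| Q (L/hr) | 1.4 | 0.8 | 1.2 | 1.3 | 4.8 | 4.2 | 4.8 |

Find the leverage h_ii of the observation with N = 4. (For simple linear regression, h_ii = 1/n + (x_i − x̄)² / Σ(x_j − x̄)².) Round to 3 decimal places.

N̄ = (2 + 4 + 5 + 6 + 7 + 9 + 11)/7 = 6.28571
Σ(N − N̄)² = 18.3673 + 5.22449 + 1.65306 + 0.0816327 + 0.510204 + 7.36735 + 22.2245 = 55.4286
h = 1/7 + (-2.28571)²/55.4286 = 0.142857 + 0.0942563 = 0.237

h = 0.237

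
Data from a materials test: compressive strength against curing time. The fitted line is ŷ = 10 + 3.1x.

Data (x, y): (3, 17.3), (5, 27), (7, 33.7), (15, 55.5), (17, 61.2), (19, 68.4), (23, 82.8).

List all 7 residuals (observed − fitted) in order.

-2, 1.5, 2, -1, -1.5, -0.5, 1.5

x=3: ŷ = 10 + 3.1·3 = 19.3; r = 17.3 − 19.3 = -2
x=5: ŷ = 10 + 3.1·5 = 25.5; r = 27 − 25.5 = 1.5
x=7: ŷ = 10 + 3.1·7 = 31.7; r = 33.7 − 31.7 = 2
x=15: ŷ = 10 + 3.1·15 = 56.5; r = 55.5 − 56.5 = -1
x=17: ŷ = 10 + 3.1·17 = 62.7; r = 61.2 − 62.7 = -1.5
x=19: ŷ = 10 + 3.1·19 = 68.9; r = 68.4 − 68.9 = -0.5
x=23: ŷ = 10 + 3.1·23 = 81.3; r = 82.8 − 81.3 = 1.5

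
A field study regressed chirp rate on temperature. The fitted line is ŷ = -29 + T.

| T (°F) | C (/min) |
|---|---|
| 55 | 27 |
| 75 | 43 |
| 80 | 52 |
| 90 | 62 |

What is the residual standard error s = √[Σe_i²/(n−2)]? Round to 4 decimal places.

T=55: ŷ = -29 + 55 = 26; e = 27 − 26 = 1
T=75: ŷ = -29 + 75 = 46; e = 43 − 46 = -3
T=80: ŷ = -29 + 80 = 51; e = 52 − 51 = 1
T=90: ŷ = -29 + 90 = 61; e = 62 − 61 = 1
SSE = 1 + 9 + 1 + 1 = 12
s = √(12/2) = √6 ≈ 2.4495

s = 2.4495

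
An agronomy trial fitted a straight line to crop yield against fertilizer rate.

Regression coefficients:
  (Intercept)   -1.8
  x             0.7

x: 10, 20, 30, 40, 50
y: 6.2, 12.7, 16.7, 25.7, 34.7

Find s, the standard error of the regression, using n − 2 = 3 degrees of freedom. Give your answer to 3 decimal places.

s = 1.826

x=10: ŷ = -1.8 + 0.7·10 = 5.2; r = 6.2 − 5.2 = 1
x=20: ŷ = -1.8 + 0.7·20 = 12.2; r = 12.7 − 12.2 = 0.5
x=30: ŷ = -1.8 + 0.7·30 = 19.2; r = 16.7 − 19.2 = -2.5
x=40: ŷ = -1.8 + 0.7·40 = 26.2; r = 25.7 − 26.2 = -0.5
x=50: ŷ = -1.8 + 0.7·50 = 33.2; r = 34.7 − 33.2 = 1.5
SSE = 1 + 0.25 + 6.25 + 0.25 + 2.25 = 10
s = √(10/3) = √3.33333 ≈ 1.826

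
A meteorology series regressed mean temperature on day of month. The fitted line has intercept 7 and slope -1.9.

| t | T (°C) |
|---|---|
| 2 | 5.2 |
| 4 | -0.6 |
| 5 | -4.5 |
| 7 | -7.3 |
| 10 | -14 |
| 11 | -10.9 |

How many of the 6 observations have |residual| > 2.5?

t=2: ŷ = 7 − 1.9·2 = 3.2; r = 5.2 − 3.2 = 2
t=4: ŷ = 7 − 1.9·4 = -0.6; r = -0.6 − (-0.6) = 0
t=5: ŷ = 7 − 1.9·5 = -2.5; r = -4.5 − (-2.5) = -2
t=7: ŷ = 7 − 1.9·7 = -6.3; r = -7.3 − (-6.3) = -1
t=10: ŷ = 7 − 1.9·10 = -12; r = -14 − (-12) = -2
t=11: ŷ = 7 − 1.9·11 = -13.9; r = -10.9 − (-13.9) = 3
|r| > 2.5: t=11 (|r|=3) → 1

1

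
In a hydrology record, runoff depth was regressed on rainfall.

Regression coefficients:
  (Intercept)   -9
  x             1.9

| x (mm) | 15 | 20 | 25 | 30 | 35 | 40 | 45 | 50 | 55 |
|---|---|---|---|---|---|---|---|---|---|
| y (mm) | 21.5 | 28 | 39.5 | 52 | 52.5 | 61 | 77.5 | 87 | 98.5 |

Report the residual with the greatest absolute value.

x=15: ŷ = -9 + 1.9·15 = 19.5; r = 21.5 − 19.5 = 2
x=20: ŷ = -9 + 1.9·20 = 29; r = 28 − 29 = -1
x=25: ŷ = -9 + 1.9·25 = 38.5; r = 39.5 − 38.5 = 1
x=30: ŷ = -9 + 1.9·30 = 48; r = 52 − 48 = 4
x=35: ŷ = -9 + 1.9·35 = 57.5; r = 52.5 − 57.5 = -5
x=40: ŷ = -9 + 1.9·40 = 67; r = 61 − 67 = -6
x=45: ŷ = -9 + 1.9·45 = 76.5; r = 77.5 − 76.5 = 1
x=50: ŷ = -9 + 1.9·50 = 86; r = 87 − 86 = 1
x=55: ŷ = -9 + 1.9·55 = 95.5; r = 98.5 − 95.5 = 3
Largest |r| is 6 at x = 40, residual -6.

r = -6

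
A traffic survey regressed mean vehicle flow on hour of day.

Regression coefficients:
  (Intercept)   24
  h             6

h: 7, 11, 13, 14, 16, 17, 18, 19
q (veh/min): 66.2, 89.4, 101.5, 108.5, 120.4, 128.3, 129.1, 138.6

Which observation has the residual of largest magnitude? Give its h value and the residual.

h=7: q̂ = 24 + 6·7 = 66; e = 66.2 − 66 = 0.2
h=11: q̂ = 24 + 6·11 = 90; e = 89.4 − 90 = -0.6
h=13: q̂ = 24 + 6·13 = 102; e = 101.5 − 102 = -0.5
h=14: q̂ = 24 + 6·14 = 108; e = 108.5 − 108 = 0.5
h=16: q̂ = 24 + 6·16 = 120; e = 120.4 − 120 = 0.4
h=17: q̂ = 24 + 6·17 = 126; e = 128.3 − 126 = 2.3
h=18: q̂ = 24 + 6·18 = 132; e = 129.1 − 132 = -2.9
h=19: q̂ = 24 + 6·19 = 138; e = 138.6 − 138 = 0.6
Largest |e| is 2.9 at h = 18, residual -2.9.

h = 18, e = -2.9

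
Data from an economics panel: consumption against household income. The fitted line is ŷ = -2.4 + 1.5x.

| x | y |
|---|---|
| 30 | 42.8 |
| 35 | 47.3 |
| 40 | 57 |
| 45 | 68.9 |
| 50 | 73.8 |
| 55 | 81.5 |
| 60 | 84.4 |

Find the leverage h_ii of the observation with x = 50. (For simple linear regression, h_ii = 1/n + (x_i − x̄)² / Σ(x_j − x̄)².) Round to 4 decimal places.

x̄ = (30 + 35 + 40 + 45 + 50 + 55 + 60)/7 = 45
Σ(x − x̄)² = 225 + 100 + 25 + 0 + 25 + 100 + 225 = 700
h = 1/7 + (5)²/700 = 0.142857 + 0.0357143 = 0.1786

h = 0.1786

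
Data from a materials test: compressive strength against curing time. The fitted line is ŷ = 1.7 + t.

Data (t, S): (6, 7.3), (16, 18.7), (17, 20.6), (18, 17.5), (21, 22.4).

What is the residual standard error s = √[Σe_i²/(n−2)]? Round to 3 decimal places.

t=6: ŷ = 1.7 + 6 = 7.7; e = 7.3 − 7.7 = -0.4
t=16: ŷ = 1.7 + 16 = 17.7; e = 18.7 − 17.7 = 1
t=17: ŷ = 1.7 + 17 = 18.7; e = 20.6 − 18.7 = 1.9
t=18: ŷ = 1.7 + 18 = 19.7; e = 17.5 − 19.7 = -2.2
t=21: ŷ = 1.7 + 21 = 22.7; e = 22.4 − 22.7 = -0.3
SSE = 0.16 + 1 + 3.61 + 4.84 + 0.09 = 9.7
s = √(9.7/3) = √3.23333 ≈ 1.798

s = 1.798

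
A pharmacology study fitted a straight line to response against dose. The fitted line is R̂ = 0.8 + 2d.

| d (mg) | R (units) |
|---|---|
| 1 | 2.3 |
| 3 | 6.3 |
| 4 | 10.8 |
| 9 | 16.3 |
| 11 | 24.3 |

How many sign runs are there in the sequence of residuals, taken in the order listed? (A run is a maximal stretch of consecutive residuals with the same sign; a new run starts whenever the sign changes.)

d=1: R̂ = 0.8 + 2·1 = 2.8; e = 2.3 − 2.8 = -0.5
d=3: R̂ = 0.8 + 2·3 = 6.8; e = 6.3 − 6.8 = -0.5
d=4: R̂ = 0.8 + 2·4 = 8.8; e = 10.8 − 8.8 = 2
d=9: R̂ = 0.8 + 2·9 = 18.8; e = 16.3 − 18.8 = -2.5
d=11: R̂ = 0.8 + 2·11 = 22.8; e = 24.3 − 22.8 = 1.5
Signs: − − + − +
Runs: −×2, +×1, −×1, +×1 → 4

4 runs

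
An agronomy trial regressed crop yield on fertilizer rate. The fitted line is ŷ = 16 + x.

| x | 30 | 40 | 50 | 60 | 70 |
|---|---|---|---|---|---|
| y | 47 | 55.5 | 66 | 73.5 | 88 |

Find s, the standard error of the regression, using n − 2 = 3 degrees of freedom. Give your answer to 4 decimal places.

s = 1.9579

x=30: ŷ = 16 + 30 = 46; r = 47 − 46 = 1
x=40: ŷ = 16 + 40 = 56; r = 55.5 − 56 = -0.5
x=50: ŷ = 16 + 50 = 66; r = 66 − 66 = 0
x=60: ŷ = 16 + 60 = 76; r = 73.5 − 76 = -2.5
x=70: ŷ = 16 + 70 = 86; r = 88 − 86 = 2
SSE = 1 + 0.25 + 0 + 6.25 + 4 = 11.5
s = √(11.5/3) = √3.83333 ≈ 1.9579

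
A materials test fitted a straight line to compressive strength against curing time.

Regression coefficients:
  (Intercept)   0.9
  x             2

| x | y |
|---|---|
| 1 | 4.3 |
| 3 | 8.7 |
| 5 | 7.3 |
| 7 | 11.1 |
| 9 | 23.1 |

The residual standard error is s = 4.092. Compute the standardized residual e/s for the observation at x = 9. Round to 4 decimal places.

ŷ = 0.9 + 2·9 = 18.9
e = 23.1 − 18.9 = 4.2
e/s = 4.2 / 4.092 = 1.0264

1.0264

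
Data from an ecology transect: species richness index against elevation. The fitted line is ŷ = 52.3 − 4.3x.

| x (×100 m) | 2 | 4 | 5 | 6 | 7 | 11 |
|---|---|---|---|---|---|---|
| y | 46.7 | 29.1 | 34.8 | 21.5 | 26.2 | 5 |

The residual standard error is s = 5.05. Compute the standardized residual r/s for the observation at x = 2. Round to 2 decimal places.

ŷ = 52.3 − 4.3·2 = 43.7
r = 46.7 − 43.7 = 3
r/s = 3 / 5.05 = 0.59

0.59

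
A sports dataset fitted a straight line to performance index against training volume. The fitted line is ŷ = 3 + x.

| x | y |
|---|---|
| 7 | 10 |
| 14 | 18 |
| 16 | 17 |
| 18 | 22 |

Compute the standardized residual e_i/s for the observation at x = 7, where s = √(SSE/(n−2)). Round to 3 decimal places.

x=7: ŷ = 3 + 7 = 10; e = 10 − 10 = 0
x=14: ŷ = 3 + 14 = 17; e = 18 − 17 = 1
x=16: ŷ = 3 + 16 = 19; e = 17 − 19 = -2
x=18: ŷ = 3 + 18 = 21; e = 22 − 21 = 1
SSE = 0 + 1 + 4 + 1 = 6
s = √(6/2) = 1.73205
e/s = 0 / 1.73205 = 0.000

0.000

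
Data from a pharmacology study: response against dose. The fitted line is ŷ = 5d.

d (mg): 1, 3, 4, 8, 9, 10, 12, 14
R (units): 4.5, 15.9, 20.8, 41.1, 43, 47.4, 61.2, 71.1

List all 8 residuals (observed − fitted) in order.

d=1: ŷ = 5·1 = 5; e = 4.5 − 5 = -0.5
d=3: ŷ = 5·3 = 15; e = 15.9 − 15 = 0.9
d=4: ŷ = 5·4 = 20; e = 20.8 − 20 = 0.8
d=8: ŷ = 5·8 = 40; e = 41.1 − 40 = 1.1
d=9: ŷ = 5·9 = 45; e = 43 − 45 = -2
d=10: ŷ = 5·10 = 50; e = 47.4 − 50 = -2.6
d=12: ŷ = 5·12 = 60; e = 61.2 − 60 = 1.2
d=14: ŷ = 5·14 = 70; e = 71.1 − 70 = 1.1

-0.5, 0.9, 0.8, 1.1, -2, -2.6, 1.2, 1.1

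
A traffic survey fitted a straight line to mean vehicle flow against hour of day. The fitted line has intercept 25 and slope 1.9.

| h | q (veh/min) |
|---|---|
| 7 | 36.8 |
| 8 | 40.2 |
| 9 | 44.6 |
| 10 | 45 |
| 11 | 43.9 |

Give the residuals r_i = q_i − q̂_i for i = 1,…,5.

h=7: q̂ = 25 + 1.9·7 = 38.3; r = 36.8 − 38.3 = -1.5
h=8: q̂ = 25 + 1.9·8 = 40.2; r = 40.2 − 40.2 = 0
h=9: q̂ = 25 + 1.9·9 = 42.1; r = 44.6 − 42.1 = 2.5
h=10: q̂ = 25 + 1.9·10 = 44; r = 45 − 44 = 1
h=11: q̂ = 25 + 1.9·11 = 45.9; r = 43.9 − 45.9 = -2

-1.5, 0, 2.5, 1, -2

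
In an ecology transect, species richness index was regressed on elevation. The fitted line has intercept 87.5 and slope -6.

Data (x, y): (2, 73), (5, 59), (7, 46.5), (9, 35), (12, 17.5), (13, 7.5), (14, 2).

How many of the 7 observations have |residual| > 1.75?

3

x=2: ŷ = 87.5 − 6·2 = 75.5; r = 73 − 75.5 = -2.5
x=5: ŷ = 87.5 − 6·5 = 57.5; r = 59 − 57.5 = 1.5
x=7: ŷ = 87.5 − 6·7 = 45.5; r = 46.5 − 45.5 = 1
x=9: ŷ = 87.5 − 6·9 = 33.5; r = 35 − 33.5 = 1.5
x=12: ŷ = 87.5 − 6·12 = 15.5; r = 17.5 − 15.5 = 2
x=13: ŷ = 87.5 − 6·13 = 9.5; r = 7.5 − 9.5 = -2
x=14: ŷ = 87.5 − 6·14 = 3.5; r = 2 − 3.5 = -1.5
|r| > 1.75: x=2 (|r|=2.5), x=12 (|r|=2), x=13 (|r|=2) → 3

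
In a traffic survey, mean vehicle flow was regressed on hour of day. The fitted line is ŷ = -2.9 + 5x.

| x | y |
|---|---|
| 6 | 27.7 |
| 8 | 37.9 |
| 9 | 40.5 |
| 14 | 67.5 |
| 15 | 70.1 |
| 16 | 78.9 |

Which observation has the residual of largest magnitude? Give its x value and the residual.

x = 15, r = -2

x=6: ŷ = -2.9 + 5·6 = 27.1; r = 27.7 − 27.1 = 0.6
x=8: ŷ = -2.9 + 5·8 = 37.1; r = 37.9 − 37.1 = 0.8
x=9: ŷ = -2.9 + 5·9 = 42.1; r = 40.5 − 42.1 = -1.6
x=14: ŷ = -2.9 + 5·14 = 67.1; r = 67.5 − 67.1 = 0.4
x=15: ŷ = -2.9 + 5·15 = 72.1; r = 70.1 − 72.1 = -2
x=16: ŷ = -2.9 + 5·16 = 77.1; r = 78.9 − 77.1 = 1.8
Largest |r| is 2 at x = 15, residual -2.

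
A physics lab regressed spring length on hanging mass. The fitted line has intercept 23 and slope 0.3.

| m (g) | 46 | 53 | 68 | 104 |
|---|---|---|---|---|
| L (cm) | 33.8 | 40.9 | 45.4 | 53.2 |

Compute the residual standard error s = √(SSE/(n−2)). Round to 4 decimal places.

s = 3.0000

m=46: ŷ = 23 + 0.3·46 = 36.8; e = 33.8 − 36.8 = -3
m=53: ŷ = 23 + 0.3·53 = 38.9; e = 40.9 − 38.9 = 2
m=68: ŷ = 23 + 0.3·68 = 43.4; e = 45.4 − 43.4 = 2
m=104: ŷ = 23 + 0.3·104 = 54.2; e = 53.2 − 54.2 = -1
SSE = 9 + 4 + 4 + 1 = 18
s = √(18/2) = √9 ≈ 3.0000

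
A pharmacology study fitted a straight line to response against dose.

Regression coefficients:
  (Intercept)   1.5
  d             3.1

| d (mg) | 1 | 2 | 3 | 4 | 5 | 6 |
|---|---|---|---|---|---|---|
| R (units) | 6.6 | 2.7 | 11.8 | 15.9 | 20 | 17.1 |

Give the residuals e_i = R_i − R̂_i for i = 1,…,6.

2, -5, 1, 2, 3, -3

d=1: R̂ = 1.5 + 3.1·1 = 4.6; e = 6.6 − 4.6 = 2
d=2: R̂ = 1.5 + 3.1·2 = 7.7; e = 2.7 − 7.7 = -5
d=3: R̂ = 1.5 + 3.1·3 = 10.8; e = 11.8 − 10.8 = 1
d=4: R̂ = 1.5 + 3.1·4 = 13.9; e = 15.9 − 13.9 = 2
d=5: R̂ = 1.5 + 3.1·5 = 17; e = 20 − 17 = 3
d=6: R̂ = 1.5 + 3.1·6 = 20.1; e = 17.1 − 20.1 = -3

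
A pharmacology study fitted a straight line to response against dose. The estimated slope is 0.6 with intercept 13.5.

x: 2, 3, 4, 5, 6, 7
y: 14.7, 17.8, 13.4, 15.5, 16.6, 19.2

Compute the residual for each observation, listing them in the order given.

x=2: ŷ = 13.5 + 0.6·2 = 14.7; r = 14.7 − 14.7 = 0
x=3: ŷ = 13.5 + 0.6·3 = 15.3; r = 17.8 − 15.3 = 2.5
x=4: ŷ = 13.5 + 0.6·4 = 15.9; r = 13.4 − 15.9 = -2.5
x=5: ŷ = 13.5 + 0.6·5 = 16.5; r = 15.5 − 16.5 = -1
x=6: ŷ = 13.5 + 0.6·6 = 17.1; r = 16.6 − 17.1 = -0.5
x=7: ŷ = 13.5 + 0.6·7 = 17.7; r = 19.2 − 17.7 = 1.5

0, 2.5, -2.5, -1, -0.5, 1.5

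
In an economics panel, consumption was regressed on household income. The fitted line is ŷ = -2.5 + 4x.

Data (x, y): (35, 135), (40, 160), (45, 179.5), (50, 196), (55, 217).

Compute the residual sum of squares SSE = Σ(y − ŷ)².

SSE = 19

x=35: ŷ = -2.5 + 4·35 = 137.5; e = 135 − 137.5 = -2.5
x=40: ŷ = -2.5 + 4·40 = 157.5; e = 160 − 157.5 = 2.5
x=45: ŷ = -2.5 + 4·45 = 177.5; e = 179.5 − 177.5 = 2
x=50: ŷ = -2.5 + 4·50 = 197.5; e = 196 − 197.5 = -1.5
x=55: ŷ = -2.5 + 4·55 = 217.5; e = 217 − 217.5 = -0.5
SSE = 6.25 + 6.25 + 4 + 2.25 + 0.25 = 19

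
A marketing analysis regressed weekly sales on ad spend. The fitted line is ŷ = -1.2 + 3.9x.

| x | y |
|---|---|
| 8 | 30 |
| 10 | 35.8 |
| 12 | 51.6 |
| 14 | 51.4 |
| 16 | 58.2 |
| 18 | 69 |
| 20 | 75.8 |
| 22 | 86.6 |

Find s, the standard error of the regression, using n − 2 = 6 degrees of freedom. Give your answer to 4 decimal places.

x=8: ŷ = -1.2 + 3.9·8 = 30; r = 30 − 30 = 0
x=10: ŷ = -1.2 + 3.9·10 = 37.8; r = 35.8 − 37.8 = -2
x=12: ŷ = -1.2 + 3.9·12 = 45.6; r = 51.6 − 45.6 = 6
x=14: ŷ = -1.2 + 3.9·14 = 53.4; r = 51.4 − 53.4 = -2
x=16: ŷ = -1.2 + 3.9·16 = 61.2; r = 58.2 − 61.2 = -3
x=18: ŷ = -1.2 + 3.9·18 = 69; r = 69 − 69 = 0
x=20: ŷ = -1.2 + 3.9·20 = 76.8; r = 75.8 − 76.8 = -1
x=22: ŷ = -1.2 + 3.9·22 = 84.6; r = 86.6 − 84.6 = 2
SSE = 0 + 4 + 36 + 4 + 9 + 0 + 1 + 4 = 58
s = √(58/6) = √9.66667 ≈ 3.1091

s = 3.1091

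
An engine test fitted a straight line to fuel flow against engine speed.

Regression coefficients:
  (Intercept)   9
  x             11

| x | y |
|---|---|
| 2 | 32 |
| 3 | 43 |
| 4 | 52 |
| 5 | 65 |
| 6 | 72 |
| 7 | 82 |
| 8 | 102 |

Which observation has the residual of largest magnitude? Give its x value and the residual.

x=2: ŷ = 9 + 11·2 = 31; e = 32 − 31 = 1
x=3: ŷ = 9 + 11·3 = 42; e = 43 − 42 = 1
x=4: ŷ = 9 + 11·4 = 53; e = 52 − 53 = -1
x=5: ŷ = 9 + 11·5 = 64; e = 65 − 64 = 1
x=6: ŷ = 9 + 11·6 = 75; e = 72 − 75 = -3
x=7: ŷ = 9 + 11·7 = 86; e = 82 − 86 = -4
x=8: ŷ = 9 + 11·8 = 97; e = 102 − 97 = 5
Largest |e| is 5 at x = 8, residual 5.

x = 8, e = 5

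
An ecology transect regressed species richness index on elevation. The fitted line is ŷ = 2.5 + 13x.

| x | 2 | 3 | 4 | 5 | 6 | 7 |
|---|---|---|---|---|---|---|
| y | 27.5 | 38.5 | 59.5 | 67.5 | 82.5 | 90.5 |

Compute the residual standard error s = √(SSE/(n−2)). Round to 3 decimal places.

s = 3.464

x=2: ŷ = 2.5 + 13·2 = 28.5; r = 27.5 − 28.5 = -1
x=3: ŷ = 2.5 + 13·3 = 41.5; r = 38.5 − 41.5 = -3
x=4: ŷ = 2.5 + 13·4 = 54.5; r = 59.5 − 54.5 = 5
x=5: ŷ = 2.5 + 13·5 = 67.5; r = 67.5 − 67.5 = 0
x=6: ŷ = 2.5 + 13·6 = 80.5; r = 82.5 − 80.5 = 2
x=7: ŷ = 2.5 + 13·7 = 93.5; r = 90.5 − 93.5 = -3
SSE = 1 + 9 + 25 + 0 + 4 + 9 = 48
s = √(48/4) = √12 ≈ 3.464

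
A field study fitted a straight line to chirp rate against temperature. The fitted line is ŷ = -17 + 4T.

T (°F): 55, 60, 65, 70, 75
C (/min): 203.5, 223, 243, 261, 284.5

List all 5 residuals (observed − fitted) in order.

0.5, 0, 0, -2, 1.5

T=55: ŷ = -17 + 4·55 = 203; e = 203.5 − 203 = 0.5
T=60: ŷ = -17 + 4·60 = 223; e = 223 − 223 = 0
T=65: ŷ = -17 + 4·65 = 243; e = 243 − 243 = 0
T=70: ŷ = -17 + 4·70 = 263; e = 261 − 263 = -2
T=75: ŷ = -17 + 4·75 = 283; e = 284.5 − 283 = 1.5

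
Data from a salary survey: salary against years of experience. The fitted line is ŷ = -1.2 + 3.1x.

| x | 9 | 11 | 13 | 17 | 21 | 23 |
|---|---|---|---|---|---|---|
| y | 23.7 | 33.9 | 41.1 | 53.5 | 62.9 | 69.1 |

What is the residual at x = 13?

ŷ = -1.2 + 3.1·13 = 39.1
e = 41.1 − 39.1 = 2

e = 2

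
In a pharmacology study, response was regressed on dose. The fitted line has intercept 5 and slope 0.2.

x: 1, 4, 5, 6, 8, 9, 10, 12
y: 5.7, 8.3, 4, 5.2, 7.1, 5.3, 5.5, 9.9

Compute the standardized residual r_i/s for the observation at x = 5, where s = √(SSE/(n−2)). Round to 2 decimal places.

-1.03

x=1: ŷ = 5 + 0.2·1 = 5.2; r = 5.7 − 5.2 = 0.5
x=4: ŷ = 5 + 0.2·4 = 5.8; r = 8.3 − 5.8 = 2.5
x=5: ŷ = 5 + 0.2·5 = 6; r = 4 − 6 = -2
x=6: ŷ = 5 + 0.2·6 = 6.2; r = 5.2 − 6.2 = -1
x=8: ŷ = 5 + 0.2·8 = 6.6; r = 7.1 − 6.6 = 0.5
x=9: ŷ = 5 + 0.2·9 = 6.8; r = 5.3 − 6.8 = -1.5
x=10: ŷ = 5 + 0.2·10 = 7; r = 5.5 − 7 = -1.5
x=12: ŷ = 5 + 0.2·12 = 7.4; r = 9.9 − 7.4 = 2.5
SSE = 0.25 + 6.25 + 4 + 1 + 0.25 + 2.25 + 2.25 + 6.25 = 22.5
s = √(22.5/6) = 1.93649
r/s = -2 / 1.93649 = -1.03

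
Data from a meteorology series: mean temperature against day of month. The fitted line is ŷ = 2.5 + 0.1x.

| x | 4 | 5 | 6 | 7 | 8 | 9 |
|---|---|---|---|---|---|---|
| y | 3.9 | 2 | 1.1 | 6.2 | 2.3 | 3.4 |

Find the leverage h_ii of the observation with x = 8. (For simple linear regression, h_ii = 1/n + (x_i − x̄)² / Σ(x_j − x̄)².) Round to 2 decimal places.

h = 0.30

x̄ = (4 + 5 + 6 + 7 + 8 + 9)/6 = 6.5
Σ(x − x̄)² = 6.25 + 2.25 + 0.25 + 0.25 + 2.25 + 6.25 = 17.5
h = 1/6 + (1.5)²/17.5 = 0.166667 + 0.128571 = 0.30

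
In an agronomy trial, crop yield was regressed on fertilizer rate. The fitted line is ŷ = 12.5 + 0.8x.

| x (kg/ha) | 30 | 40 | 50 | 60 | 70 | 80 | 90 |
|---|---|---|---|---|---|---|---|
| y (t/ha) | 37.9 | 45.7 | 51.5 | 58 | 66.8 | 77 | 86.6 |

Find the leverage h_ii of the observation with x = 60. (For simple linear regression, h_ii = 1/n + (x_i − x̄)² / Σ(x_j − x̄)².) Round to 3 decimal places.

h = 0.143

x̄ = (30 + 40 + 50 + 60 + 70 + 80 + 90)/7 = 60
Σ(x − x̄)² = 900 + 400 + 100 + 0 + 100 + 400 + 900 = 2800
h = 1/7 + (0)²/2800 = 0.142857 + 0 = 0.143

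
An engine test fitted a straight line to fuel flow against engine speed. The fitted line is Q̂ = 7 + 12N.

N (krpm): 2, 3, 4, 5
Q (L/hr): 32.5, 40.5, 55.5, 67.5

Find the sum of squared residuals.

N=2: Q̂ = 7 + 12·2 = 31; r = 32.5 − 31 = 1.5
N=3: Q̂ = 7 + 12·3 = 43; r = 40.5 − 43 = -2.5
N=4: Q̂ = 7 + 12·4 = 55; r = 55.5 − 55 = 0.5
N=5: Q̂ = 7 + 12·5 = 67; r = 67.5 − 67 = 0.5
SSE = 2.25 + 6.25 + 0.25 + 0.25 = 9

SSE = 9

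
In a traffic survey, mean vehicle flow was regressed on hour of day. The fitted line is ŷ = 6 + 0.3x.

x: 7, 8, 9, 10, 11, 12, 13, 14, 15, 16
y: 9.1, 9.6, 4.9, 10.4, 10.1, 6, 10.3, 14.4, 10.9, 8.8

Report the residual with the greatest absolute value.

e = 4.2

x=7: ŷ = 6 + 0.3·7 = 8.1; e = 9.1 − 8.1 = 1
x=8: ŷ = 6 + 0.3·8 = 8.4; e = 9.6 − 8.4 = 1.2
x=9: ŷ = 6 + 0.3·9 = 8.7; e = 4.9 − 8.7 = -3.8
x=10: ŷ = 6 + 0.3·10 = 9; e = 10.4 − 9 = 1.4
x=11: ŷ = 6 + 0.3·11 = 9.3; e = 10.1 − 9.3 = 0.8
x=12: ŷ = 6 + 0.3·12 = 9.6; e = 6 − 9.6 = -3.6
x=13: ŷ = 6 + 0.3·13 = 9.9; e = 10.3 − 9.9 = 0.4
x=14: ŷ = 6 + 0.3·14 = 10.2; e = 14.4 − 10.2 = 4.2
x=15: ŷ = 6 + 0.3·15 = 10.5; e = 10.9 − 10.5 = 0.4
x=16: ŷ = 6 + 0.3·16 = 10.8; e = 8.8 − 10.8 = -2
Largest |e| is 4.2 at x = 14, residual 4.2.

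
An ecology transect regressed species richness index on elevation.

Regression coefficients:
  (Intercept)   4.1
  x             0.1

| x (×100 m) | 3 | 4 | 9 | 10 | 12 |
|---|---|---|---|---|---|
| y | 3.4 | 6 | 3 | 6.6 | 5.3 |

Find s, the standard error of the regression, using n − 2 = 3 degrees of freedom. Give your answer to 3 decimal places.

x=3: ŷ = 4.1 + 0.1·3 = 4.4; r = 3.4 − 4.4 = -1
x=4: ŷ = 4.1 + 0.1·4 = 4.5; r = 6 − 4.5 = 1.5
x=9: ŷ = 4.1 + 0.1·9 = 5; r = 3 − 5 = -2
x=10: ŷ = 4.1 + 0.1·10 = 5.1; r = 6.6 − 5.1 = 1.5
x=12: ŷ = 4.1 + 0.1·12 = 5.3; r = 5.3 − 5.3 = 0
SSE = 1 + 2.25 + 4 + 2.25 + 0 = 9.5
s = √(9.5/3) = √3.16667 ≈ 1.780

s = 1.780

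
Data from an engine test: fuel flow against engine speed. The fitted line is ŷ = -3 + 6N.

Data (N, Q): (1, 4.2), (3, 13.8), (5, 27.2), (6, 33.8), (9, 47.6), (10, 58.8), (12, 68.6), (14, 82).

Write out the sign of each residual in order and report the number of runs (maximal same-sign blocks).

7 runs

N=1: ŷ = -3 + 6·1 = 3; e = 4.2 − 3 = 1.2
N=3: ŷ = -3 + 6·3 = 15; e = 13.8 − 15 = -1.2
N=5: ŷ = -3 + 6·5 = 27; e = 27.2 − 27 = 0.2
N=6: ŷ = -3 + 6·6 = 33; e = 33.8 − 33 = 0.8
N=9: ŷ = -3 + 6·9 = 51; e = 47.6 − 51 = -3.4
N=10: ŷ = -3 + 6·10 = 57; e = 58.8 − 57 = 1.8
N=12: ŷ = -3 + 6·12 = 69; e = 68.6 − 69 = -0.4
N=14: ŷ = -3 + 6·14 = 81; e = 82 − 81 = 1
Signs: + − + + − + − +
Runs: +×1, −×1, +×2, −×1, +×1, −×1, +×1 → 7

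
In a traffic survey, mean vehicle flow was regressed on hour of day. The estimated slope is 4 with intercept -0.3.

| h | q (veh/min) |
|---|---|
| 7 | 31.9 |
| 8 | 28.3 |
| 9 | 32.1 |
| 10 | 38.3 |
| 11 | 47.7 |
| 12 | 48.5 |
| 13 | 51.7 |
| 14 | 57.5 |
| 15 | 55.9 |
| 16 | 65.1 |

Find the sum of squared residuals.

SSE = 80.4

h=7: q̂ = -0.3 + 4·7 = 27.7; e = 31.9 − 27.7 = 4.2
h=8: q̂ = -0.3 + 4·8 = 31.7; e = 28.3 − 31.7 = -3.4
h=9: q̂ = -0.3 + 4·9 = 35.7; e = 32.1 − 35.7 = -3.6
h=10: q̂ = -0.3 + 4·10 = 39.7; e = 38.3 − 39.7 = -1.4
h=11: q̂ = -0.3 + 4·11 = 43.7; e = 47.7 − 43.7 = 4
h=12: q̂ = -0.3 + 4·12 = 47.7; e = 48.5 − 47.7 = 0.8
h=13: q̂ = -0.3 + 4·13 = 51.7; e = 51.7 − 51.7 = 0
h=14: q̂ = -0.3 + 4·14 = 55.7; e = 57.5 − 55.7 = 1.8
h=15: q̂ = -0.3 + 4·15 = 59.7; e = 55.9 − 59.7 = -3.8
h=16: q̂ = -0.3 + 4·16 = 63.7; e = 65.1 − 63.7 = 1.4
SSE = 17.64 + 11.56 + 12.96 + 1.96 + 16 + 0.64 + 0 + 3.24 + 14.44 + 1.96 = 80.4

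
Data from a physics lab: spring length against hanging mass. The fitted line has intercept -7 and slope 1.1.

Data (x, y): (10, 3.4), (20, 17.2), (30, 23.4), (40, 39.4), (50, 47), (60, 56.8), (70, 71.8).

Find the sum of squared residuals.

SSE = 26.8

x=10: ŷ = -7 + 1.1·10 = 4; e = 3.4 − 4 = -0.6
x=20: ŷ = -7 + 1.1·20 = 15; e = 17.2 − 15 = 2.2
x=30: ŷ = -7 + 1.1·30 = 26; e = 23.4 − 26 = -2.6
x=40: ŷ = -7 + 1.1·40 = 37; e = 39.4 − 37 = 2.4
x=50: ŷ = -7 + 1.1·50 = 48; e = 47 − 48 = -1
x=60: ŷ = -7 + 1.1·60 = 59; e = 56.8 − 59 = -2.2
x=70: ŷ = -7 + 1.1·70 = 70; e = 71.8 − 70 = 1.8
SSE = 0.36 + 4.84 + 6.76 + 5.76 + 1 + 4.84 + 3.24 = 26.8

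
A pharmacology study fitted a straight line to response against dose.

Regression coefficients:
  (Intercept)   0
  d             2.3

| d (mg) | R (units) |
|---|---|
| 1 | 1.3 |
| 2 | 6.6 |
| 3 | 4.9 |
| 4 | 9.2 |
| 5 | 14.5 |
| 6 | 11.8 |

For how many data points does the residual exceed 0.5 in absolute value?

d=1: R̂ = 2.3·1 = 2.3; e = 1.3 − 2.3 = -1
d=2: R̂ = 2.3·2 = 4.6; e = 6.6 − 4.6 = 2
d=3: R̂ = 2.3·3 = 6.9; e = 4.9 − 6.9 = -2
d=4: R̂ = 2.3·4 = 9.2; e = 9.2 − 9.2 = 0
d=5: R̂ = 2.3·5 = 11.5; e = 14.5 − 11.5 = 3
d=6: R̂ = 2.3·6 = 13.8; e = 11.8 − 13.8 = -2
|e| > 0.5: d=1 (|e|=1), d=2 (|e|=2), d=3 (|e|=2), d=5 (|e|=3), d=6 (|e|=2) → 5

5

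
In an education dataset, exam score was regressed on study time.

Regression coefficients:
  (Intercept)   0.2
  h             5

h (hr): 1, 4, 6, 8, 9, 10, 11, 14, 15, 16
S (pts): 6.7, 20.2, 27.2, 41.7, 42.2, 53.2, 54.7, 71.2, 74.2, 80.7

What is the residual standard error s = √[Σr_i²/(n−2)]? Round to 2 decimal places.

h=1: Ŝ = 0.2 + 5·1 = 5.2; r = 6.7 − 5.2 = 1.5
h=4: Ŝ = 0.2 + 5·4 = 20.2; r = 20.2 − 20.2 = 0
h=6: Ŝ = 0.2 + 5·6 = 30.2; r = 27.2 − 30.2 = -3
h=8: Ŝ = 0.2 + 5·8 = 40.2; r = 41.7 − 40.2 = 1.5
h=9: Ŝ = 0.2 + 5·9 = 45.2; r = 42.2 − 45.2 = -3
h=10: Ŝ = 0.2 + 5·10 = 50.2; r = 53.2 − 50.2 = 3
h=11: Ŝ = 0.2 + 5·11 = 55.2; r = 54.7 − 55.2 = -0.5
h=14: Ŝ = 0.2 + 5·14 = 70.2; r = 71.2 − 70.2 = 1
h=15: Ŝ = 0.2 + 5·15 = 75.2; r = 74.2 − 75.2 = -1
h=16: Ŝ = 0.2 + 5·16 = 80.2; r = 80.7 − 80.2 = 0.5
SSE = 2.25 + 0 + 9 + 2.25 + 9 + 9 + 0.25 + 1 + 1 + 0.25 = 34
s = √(34/8) = √4.25 ≈ 2.06

s = 2.06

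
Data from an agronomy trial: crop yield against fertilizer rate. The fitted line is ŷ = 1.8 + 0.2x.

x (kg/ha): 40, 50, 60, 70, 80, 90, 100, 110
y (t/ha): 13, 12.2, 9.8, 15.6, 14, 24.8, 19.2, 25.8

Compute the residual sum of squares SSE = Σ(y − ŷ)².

x=40: ŷ = 1.8 + 0.2·40 = 9.8; e = 13 − 9.8 = 3.2
x=50: ŷ = 1.8 + 0.2·50 = 11.8; e = 12.2 − 11.8 = 0.4
x=60: ŷ = 1.8 + 0.2·60 = 13.8; e = 9.8 − 13.8 = -4
x=70: ŷ = 1.8 + 0.2·70 = 15.8; e = 15.6 − 15.8 = -0.2
x=80: ŷ = 1.8 + 0.2·80 = 17.8; e = 14 − 17.8 = -3.8
x=90: ŷ = 1.8 + 0.2·90 = 19.8; e = 24.8 − 19.8 = 5
x=100: ŷ = 1.8 + 0.2·100 = 21.8; e = 19.2 − 21.8 = -2.6
x=110: ŷ = 1.8 + 0.2·110 = 23.8; e = 25.8 − 23.8 = 2
SSE = 10.24 + 0.16 + 16 + 0.04 + 14.44 + 25 + 6.76 + 4 = 76.64

SSE = 76.64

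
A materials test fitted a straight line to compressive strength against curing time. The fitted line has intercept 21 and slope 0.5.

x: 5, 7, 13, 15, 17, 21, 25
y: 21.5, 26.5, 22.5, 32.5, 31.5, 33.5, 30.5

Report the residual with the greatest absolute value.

e = -5

x=5: ŷ = 21 + 0.5·5 = 23.5; e = 21.5 − 23.5 = -2
x=7: ŷ = 21 + 0.5·7 = 24.5; e = 26.5 − 24.5 = 2
x=13: ŷ = 21 + 0.5·13 = 27.5; e = 22.5 − 27.5 = -5
x=15: ŷ = 21 + 0.5·15 = 28.5; e = 32.5 − 28.5 = 4
x=17: ŷ = 21 + 0.5·17 = 29.5; e = 31.5 − 29.5 = 2
x=21: ŷ = 21 + 0.5·21 = 31.5; e = 33.5 − 31.5 = 2
x=25: ŷ = 21 + 0.5·25 = 33.5; e = 30.5 − 33.5 = -3
Largest |e| is 5 at x = 13, residual -5.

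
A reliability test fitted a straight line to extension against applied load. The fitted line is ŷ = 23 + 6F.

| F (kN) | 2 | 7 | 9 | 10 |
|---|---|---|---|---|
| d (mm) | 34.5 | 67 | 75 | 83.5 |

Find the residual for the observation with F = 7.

r = 2

ŷ = 23 + 6·7 = 65
r = 67 − 65 = 2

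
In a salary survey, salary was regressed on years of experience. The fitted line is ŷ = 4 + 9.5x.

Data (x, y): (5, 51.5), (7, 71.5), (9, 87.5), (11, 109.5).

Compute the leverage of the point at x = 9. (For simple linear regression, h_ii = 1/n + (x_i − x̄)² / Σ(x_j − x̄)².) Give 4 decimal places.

h = 0.3000

x̄ = (5 + 7 + 9 + 11)/4 = 8
Σ(x − x̄)² = 9 + 1 + 1 + 9 = 20
h = 1/4 + (1)²/20 = 0.25 + 0.05 = 0.3000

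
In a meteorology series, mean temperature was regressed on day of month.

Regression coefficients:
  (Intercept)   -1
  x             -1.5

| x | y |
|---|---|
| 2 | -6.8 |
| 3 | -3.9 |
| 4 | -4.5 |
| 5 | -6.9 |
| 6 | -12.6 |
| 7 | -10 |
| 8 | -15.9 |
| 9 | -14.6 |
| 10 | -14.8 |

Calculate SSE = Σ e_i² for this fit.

SSE = 38.08

x=2: ŷ = -1 − 1.5·2 = -4; e = -6.8 − (-4) = -2.8
x=3: ŷ = -1 − 1.5·3 = -5.5; e = -3.9 − (-5.5) = 1.6
x=4: ŷ = -1 − 1.5·4 = -7; e = -4.5 − (-7) = 2.5
x=5: ŷ = -1 − 1.5·5 = -8.5; e = -6.9 − (-8.5) = 1.6
x=6: ŷ = -1 − 1.5·6 = -10; e = -12.6 − (-10) = -2.6
x=7: ŷ = -1 − 1.5·7 = -11.5; e = -10 − (-11.5) = 1.5
x=8: ŷ = -1 − 1.5·8 = -13; e = -15.9 − (-13) = -2.9
x=9: ŷ = -1 − 1.5·9 = -14.5; e = -14.6 − (-14.5) = -0.1
x=10: ŷ = -1 − 1.5·10 = -16; e = -14.8 − (-16) = 1.2
SSE = 7.84 + 2.56 + 6.25 + 2.56 + 6.76 + 2.25 + 8.41 + 0.01 + 1.44 = 38.08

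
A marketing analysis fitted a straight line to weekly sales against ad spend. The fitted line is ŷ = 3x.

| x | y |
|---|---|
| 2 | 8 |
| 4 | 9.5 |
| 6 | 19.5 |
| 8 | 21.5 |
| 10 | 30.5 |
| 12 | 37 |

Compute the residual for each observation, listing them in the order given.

2, -2.5, 1.5, -2.5, 0.5, 1

x=2: ŷ = 3·2 = 6; r = 8 − 6 = 2
x=4: ŷ = 3·4 = 12; r = 9.5 − 12 = -2.5
x=6: ŷ = 3·6 = 18; r = 19.5 − 18 = 1.5
x=8: ŷ = 3·8 = 24; r = 21.5 − 24 = -2.5
x=10: ŷ = 3·10 = 30; r = 30.5 − 30 = 0.5
x=12: ŷ = 3·12 = 36; r = 37 − 36 = 1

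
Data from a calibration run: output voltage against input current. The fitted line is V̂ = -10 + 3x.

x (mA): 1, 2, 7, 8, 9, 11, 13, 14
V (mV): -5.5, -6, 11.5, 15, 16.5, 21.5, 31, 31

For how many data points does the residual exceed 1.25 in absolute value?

x=1: V̂ = -10 + 3·1 = -7; r = -5.5 − (-7) = 1.5
x=2: V̂ = -10 + 3·2 = -4; r = -6 − (-4) = -2
x=7: V̂ = -10 + 3·7 = 11; r = 11.5 − 11 = 0.5
x=8: V̂ = -10 + 3·8 = 14; r = 15 − 14 = 1
x=9: V̂ = -10 + 3·9 = 17; r = 16.5 − 17 = -0.5
x=11: V̂ = -10 + 3·11 = 23; r = 21.5 − 23 = -1.5
x=13: V̂ = -10 + 3·13 = 29; r = 31 − 29 = 2
x=14: V̂ = -10 + 3·14 = 32; r = 31 − 32 = -1
|r| > 1.25: x=1 (|r|=1.5), x=2 (|r|=2), x=11 (|r|=1.5), x=13 (|r|=2) → 4

4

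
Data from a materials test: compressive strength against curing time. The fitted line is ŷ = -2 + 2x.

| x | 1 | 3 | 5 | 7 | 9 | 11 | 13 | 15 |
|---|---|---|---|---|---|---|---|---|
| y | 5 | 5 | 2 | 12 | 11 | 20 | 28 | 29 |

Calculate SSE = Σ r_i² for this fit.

x=1: ŷ = -2 + 2·1 = 0; r = 5 − 0 = 5
x=3: ŷ = -2 + 2·3 = 4; r = 5 − 4 = 1
x=5: ŷ = -2 + 2·5 = 8; r = 2 − 8 = -6
x=7: ŷ = -2 + 2·7 = 12; r = 12 − 12 = 0
x=9: ŷ = -2 + 2·9 = 16; r = 11 − 16 = -5
x=11: ŷ = -2 + 2·11 = 20; r = 20 − 20 = 0
x=13: ŷ = -2 + 2·13 = 24; r = 28 − 24 = 4
x=15: ŷ = -2 + 2·15 = 28; r = 29 − 28 = 1
SSE = 25 + 1 + 36 + 0 + 25 + 0 + 16 + 1 = 104

SSE = 104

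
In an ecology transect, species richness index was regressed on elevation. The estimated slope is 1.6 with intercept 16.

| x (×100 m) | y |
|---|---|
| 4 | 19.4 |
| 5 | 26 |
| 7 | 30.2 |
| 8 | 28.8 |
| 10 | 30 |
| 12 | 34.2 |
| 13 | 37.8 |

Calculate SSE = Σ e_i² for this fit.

x=4: ŷ = 16 + 1.6·4 = 22.4; e = 19.4 − 22.4 = -3
x=5: ŷ = 16 + 1.6·5 = 24; e = 26 − 24 = 2
x=7: ŷ = 16 + 1.6·7 = 27.2; e = 30.2 − 27.2 = 3
x=8: ŷ = 16 + 1.6·8 = 28.8; e = 28.8 − 28.8 = 0
x=10: ŷ = 16 + 1.6·10 = 32; e = 30 − 32 = -2
x=12: ŷ = 16 + 1.6·12 = 35.2; e = 34.2 − 35.2 = -1
x=13: ŷ = 16 + 1.6·13 = 36.8; e = 37.8 − 36.8 = 1
SSE = 9 + 4 + 9 + 0 + 4 + 1 + 1 = 28

SSE = 28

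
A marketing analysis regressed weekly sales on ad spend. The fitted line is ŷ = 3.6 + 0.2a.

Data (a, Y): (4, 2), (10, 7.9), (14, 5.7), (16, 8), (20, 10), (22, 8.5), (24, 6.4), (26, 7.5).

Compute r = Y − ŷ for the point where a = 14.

ŷ = 3.6 + 0.2·14 = 6.4
r = 5.7 − 6.4 = -0.7

r = -0.7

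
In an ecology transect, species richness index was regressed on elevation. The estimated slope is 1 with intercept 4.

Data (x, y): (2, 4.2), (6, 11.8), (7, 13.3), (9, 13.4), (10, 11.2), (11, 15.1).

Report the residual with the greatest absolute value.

e = -2.8

x=2: ŷ = 4 + 2 = 6; e = 4.2 − 6 = -1.8
x=6: ŷ = 4 + 6 = 10; e = 11.8 − 10 = 1.8
x=7: ŷ = 4 + 7 = 11; e = 13.3 − 11 = 2.3
x=9: ŷ = 4 + 9 = 13; e = 13.4 − 13 = 0.4
x=10: ŷ = 4 + 10 = 14; e = 11.2 − 14 = -2.8
x=11: ŷ = 4 + 11 = 15; e = 15.1 − 15 = 0.1
Largest |e| is 2.8 at x = 10, residual -2.8.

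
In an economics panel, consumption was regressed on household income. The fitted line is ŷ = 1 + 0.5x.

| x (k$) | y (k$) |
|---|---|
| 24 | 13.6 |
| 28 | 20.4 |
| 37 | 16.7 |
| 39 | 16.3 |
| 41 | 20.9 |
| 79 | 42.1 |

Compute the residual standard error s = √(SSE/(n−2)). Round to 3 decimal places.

x=24: ŷ = 1 + 0.5·24 = 13; e = 13.6 − 13 = 0.6
x=28: ŷ = 1 + 0.5·28 = 15; e = 20.4 − 15 = 5.4
x=37: ŷ = 1 + 0.5·37 = 19.5; e = 16.7 − 19.5 = -2.8
x=39: ŷ = 1 + 0.5·39 = 20.5; e = 16.3 − 20.5 = -4.2
x=41: ŷ = 1 + 0.5·41 = 21.5; e = 20.9 − 21.5 = -0.6
x=79: ŷ = 1 + 0.5·79 = 40.5; e = 42.1 − 40.5 = 1.6
SSE = 0.36 + 29.16 + 7.84 + 17.64 + 0.36 + 2.56 = 57.92
s = √(57.92/4) = √14.48 ≈ 3.805

s = 3.805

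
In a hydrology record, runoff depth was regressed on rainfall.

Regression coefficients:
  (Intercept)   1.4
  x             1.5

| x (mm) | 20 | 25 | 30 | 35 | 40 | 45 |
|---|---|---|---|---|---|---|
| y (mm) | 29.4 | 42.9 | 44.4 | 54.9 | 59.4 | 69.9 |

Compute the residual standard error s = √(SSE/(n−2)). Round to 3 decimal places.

s = 2.739

x=20: ŷ = 1.4 + 1.5·20 = 31.4; r = 29.4 − 31.4 = -2
x=25: ŷ = 1.4 + 1.5·25 = 38.9; r = 42.9 − 38.9 = 4
x=30: ŷ = 1.4 + 1.5·30 = 46.4; r = 44.4 − 46.4 = -2
x=35: ŷ = 1.4 + 1.5·35 = 53.9; r = 54.9 − 53.9 = 1
x=40: ŷ = 1.4 + 1.5·40 = 61.4; r = 59.4 − 61.4 = -2
x=45: ŷ = 1.4 + 1.5·45 = 68.9; r = 69.9 − 68.9 = 1
SSE = 4 + 16 + 4 + 1 + 4 + 1 = 30
s = √(30/4) = √7.5 ≈ 2.739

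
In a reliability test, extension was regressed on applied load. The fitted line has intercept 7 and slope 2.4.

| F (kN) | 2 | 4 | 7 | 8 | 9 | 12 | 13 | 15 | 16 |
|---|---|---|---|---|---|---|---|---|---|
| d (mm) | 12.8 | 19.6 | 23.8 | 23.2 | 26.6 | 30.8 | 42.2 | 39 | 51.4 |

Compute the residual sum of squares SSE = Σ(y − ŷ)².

SSE = 116

F=2: d̂ = 7 + 2.4·2 = 11.8; e = 12.8 − 11.8 = 1
F=4: d̂ = 7 + 2.4·4 = 16.6; e = 19.6 − 16.6 = 3
F=7: d̂ = 7 + 2.4·7 = 23.8; e = 23.8 − 23.8 = 0
F=8: d̂ = 7 + 2.4·8 = 26.2; e = 23.2 − 26.2 = -3
F=9: d̂ = 7 + 2.4·9 = 28.6; e = 26.6 − 28.6 = -2
F=12: d̂ = 7 + 2.4·12 = 35.8; e = 30.8 − 35.8 = -5
F=13: d̂ = 7 + 2.4·13 = 38.2; e = 42.2 − 38.2 = 4
F=15: d̂ = 7 + 2.4·15 = 43; e = 39 − 43 = -4
F=16: d̂ = 7 + 2.4·16 = 45.4; e = 51.4 − 45.4 = 6
SSE = 1 + 9 + 0 + 9 + 4 + 25 + 16 + 16 + 36 = 116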